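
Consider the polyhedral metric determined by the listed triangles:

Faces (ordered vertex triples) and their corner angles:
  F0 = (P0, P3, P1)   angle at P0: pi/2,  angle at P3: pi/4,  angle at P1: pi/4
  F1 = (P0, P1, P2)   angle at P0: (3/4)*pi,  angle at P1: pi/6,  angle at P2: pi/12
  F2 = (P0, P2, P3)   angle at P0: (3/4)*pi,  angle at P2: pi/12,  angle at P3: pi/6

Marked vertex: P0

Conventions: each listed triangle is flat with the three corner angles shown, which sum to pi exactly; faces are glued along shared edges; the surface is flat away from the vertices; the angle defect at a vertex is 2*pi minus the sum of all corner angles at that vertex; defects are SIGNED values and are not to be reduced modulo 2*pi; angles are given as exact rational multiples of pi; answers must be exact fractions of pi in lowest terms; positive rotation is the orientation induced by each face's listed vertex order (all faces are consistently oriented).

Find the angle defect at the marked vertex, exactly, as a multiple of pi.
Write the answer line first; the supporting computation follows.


Answer: defect(P0) = 0

Sum of corner angles at P0: 2*pi
defect = 2*pi - 2*pi


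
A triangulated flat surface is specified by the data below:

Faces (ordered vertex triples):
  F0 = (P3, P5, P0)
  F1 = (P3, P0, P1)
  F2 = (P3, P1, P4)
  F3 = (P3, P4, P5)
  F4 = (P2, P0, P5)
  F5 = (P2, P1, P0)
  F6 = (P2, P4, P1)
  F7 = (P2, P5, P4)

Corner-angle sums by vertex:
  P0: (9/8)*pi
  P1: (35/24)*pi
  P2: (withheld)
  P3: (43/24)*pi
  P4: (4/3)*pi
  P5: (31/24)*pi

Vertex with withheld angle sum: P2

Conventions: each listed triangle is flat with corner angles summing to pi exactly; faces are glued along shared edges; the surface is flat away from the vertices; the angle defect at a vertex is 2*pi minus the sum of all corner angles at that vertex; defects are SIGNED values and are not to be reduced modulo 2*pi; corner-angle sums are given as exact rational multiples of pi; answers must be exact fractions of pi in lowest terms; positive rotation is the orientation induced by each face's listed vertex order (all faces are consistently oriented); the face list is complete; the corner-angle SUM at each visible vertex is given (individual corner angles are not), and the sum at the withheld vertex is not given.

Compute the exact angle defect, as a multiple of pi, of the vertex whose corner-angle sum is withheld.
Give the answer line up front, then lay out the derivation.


Answer: defect(P2) = pi

V = 6, E = 12, F = 8; chi = V - E + F = 2
Gauss-Bonnet: total defect = 2*pi*chi = 4*pi; visible defects sum to 3*pi


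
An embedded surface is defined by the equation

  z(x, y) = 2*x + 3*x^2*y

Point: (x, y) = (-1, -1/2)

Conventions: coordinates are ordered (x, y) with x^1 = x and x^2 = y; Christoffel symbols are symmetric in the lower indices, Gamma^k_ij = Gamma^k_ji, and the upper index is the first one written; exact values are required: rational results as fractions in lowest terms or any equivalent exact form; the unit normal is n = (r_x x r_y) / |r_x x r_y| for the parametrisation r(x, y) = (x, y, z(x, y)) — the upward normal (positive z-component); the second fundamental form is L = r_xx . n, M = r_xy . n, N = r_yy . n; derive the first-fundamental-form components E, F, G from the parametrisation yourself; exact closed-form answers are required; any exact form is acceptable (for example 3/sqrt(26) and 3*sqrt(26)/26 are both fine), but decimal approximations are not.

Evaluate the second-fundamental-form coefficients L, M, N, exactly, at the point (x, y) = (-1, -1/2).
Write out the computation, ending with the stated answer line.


z_x = 5, z_y = 3, z_xx = -3, z_xy = -6, z_yy = 0
E = 26, F = 15, G = 10; answer radicand W^2 = 35
unnormalised second-form numerators: l = -3, m = -6, n = 0; L = l/sqrt(35), and similarly M = m/sqrt(W^2), N = n/sqrt(W^2)

Answer: L = -3*sqrt(35)/35, M = -6*sqrt(35)/35, N = 0


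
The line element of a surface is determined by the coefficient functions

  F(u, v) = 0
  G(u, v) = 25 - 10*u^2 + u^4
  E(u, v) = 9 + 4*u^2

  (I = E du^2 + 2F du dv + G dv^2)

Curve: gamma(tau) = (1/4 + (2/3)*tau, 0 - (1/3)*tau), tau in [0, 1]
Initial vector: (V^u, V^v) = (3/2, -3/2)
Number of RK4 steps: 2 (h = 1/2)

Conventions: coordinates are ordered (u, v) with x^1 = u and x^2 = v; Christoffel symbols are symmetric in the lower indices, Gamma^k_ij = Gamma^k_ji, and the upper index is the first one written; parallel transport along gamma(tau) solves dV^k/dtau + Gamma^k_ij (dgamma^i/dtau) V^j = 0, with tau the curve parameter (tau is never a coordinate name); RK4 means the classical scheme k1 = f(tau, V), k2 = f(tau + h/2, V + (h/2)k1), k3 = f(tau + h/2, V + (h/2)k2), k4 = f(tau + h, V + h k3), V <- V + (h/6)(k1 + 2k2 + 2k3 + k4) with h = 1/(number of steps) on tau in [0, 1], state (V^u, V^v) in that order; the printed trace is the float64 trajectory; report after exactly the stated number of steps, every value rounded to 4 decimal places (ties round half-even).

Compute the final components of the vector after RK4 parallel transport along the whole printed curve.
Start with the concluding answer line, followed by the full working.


Answer: V^u = 1.0392, V^v = -1.8977

gamma'(tau) = (2/3, -1/3); f(tau, V)^k = -Gamma^k_ij(gamma(tau)) gamma'^i(tau) V^j; h = 1/2; intermediate values shown to 6 dp
curve data and Christoffel symbols at the stage parameters:
  tau = 0.000000: gamma = (0.250000, 0.000000), gamma' = (0.666667, -0.333333); Gamma_uuu = 0.108108, Gamma_uuv = 0.000000, Gamma_uvv = 0.266892, Gamma_vuu = 0.000000, Gamma_vuv = -0.101266, Gamma_vvv = 0.000000
  tau = 0.250000: gamma = (0.416667, -0.083333), gamma' = (0.666667, -0.333333); Gamma_uuu = 0.171920, Gamma_uuv = 0.000000, Gamma_uvv = 0.414876, Gamma_vuu = 0.000000, Gamma_vuv = -0.172662, Gamma_vvv = 0.000000
  tau = 0.500000: gamma = (0.583333, -0.166667), gamma' = (0.666667, -0.333333); Gamma_uuu = 0.225201, Gamma_uuv = 0.000000, Gamma_uvv = 0.524687, Gamma_vuu = 0.000000, Gamma_vuv = -0.250373, Gamma_vvv = 0.000000
  tau = 0.750000: gamma = (0.750000, -0.250000), gamma' = (0.666667, -0.333333); Gamma_uuu = 0.266667, Gamma_uuv = 0.000000, Gamma_uvv = 0.591667, Gamma_vuu = 0.000000, Gamma_vuv = -0.338028, Gamma_vvv = 0.000000
  tau = 1.000000: gamma = (0.916667, -0.333333), gamma' = (0.666667, -0.333333); Gamma_uuu = 0.296629, Gamma_uuv = 0.000000, Gamma_uvv = 0.616948, Gamma_vuu = 0.000000, Gamma_vuv = -0.440735, Gamma_vvv = 0.000000
step 0: V^u = 1.5000, V^v = -1.5000
step 1: k1 = (-0.241554, -0.151899), k2 = (-0.377688, -0.259888), k3 = (-0.377521, -0.261037), k4 = (-0.482032, -0.381591); V <- V + (h/6)(k1 + 2k2 + 2k3 + k4): V^u = 1.3138, V^v = -1.6313
step 2: k1 = (-0.482555, -0.381934), k2 = (-0.552679, -0.523574), k3 = (-0.556546, -0.529578), k4 = (-0.594710, -0.709244); V <- V + (h/6)(k1 + 2k2 + 2k3 + k4): V^u = 1.0392, V^v = -1.8977


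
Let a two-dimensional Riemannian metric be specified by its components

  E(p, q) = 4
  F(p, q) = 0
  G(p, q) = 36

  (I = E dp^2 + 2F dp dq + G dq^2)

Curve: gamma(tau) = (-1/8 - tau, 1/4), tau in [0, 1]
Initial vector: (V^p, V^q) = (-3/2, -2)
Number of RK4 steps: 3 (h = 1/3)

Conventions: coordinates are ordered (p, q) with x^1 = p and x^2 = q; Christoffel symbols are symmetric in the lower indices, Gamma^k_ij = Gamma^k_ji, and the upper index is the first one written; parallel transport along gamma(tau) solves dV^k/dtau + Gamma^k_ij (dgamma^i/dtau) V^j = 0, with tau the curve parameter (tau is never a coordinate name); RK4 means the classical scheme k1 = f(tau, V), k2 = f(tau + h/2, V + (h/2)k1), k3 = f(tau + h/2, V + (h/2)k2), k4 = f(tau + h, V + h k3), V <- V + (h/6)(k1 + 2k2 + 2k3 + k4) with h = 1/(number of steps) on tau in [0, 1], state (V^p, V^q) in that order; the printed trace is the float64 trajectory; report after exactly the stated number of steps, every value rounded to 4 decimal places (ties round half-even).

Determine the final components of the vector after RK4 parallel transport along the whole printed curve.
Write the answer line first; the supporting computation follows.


Answer: V^p = -1.5000, V^q = -2.0000

gamma'(tau) = (-1, 0); f(tau, V)^k = -Gamma^k_ij(gamma(tau)) gamma'^i(tau) V^j; h = 1/3; intermediate values shown to 6 dp
curve data and Christoffel symbols at the stage parameters:
  tau = 0.000000: gamma = (-0.125000, 0.250000), gamma' = (-1.000000, 0.000000); Gamma_ppp = 0.000000, Gamma_ppq = 0.000000, Gamma_pqq = 0.000000, Gamma_qpp = 0.000000, Gamma_qpq = 0.000000, Gamma_qqq = 0.000000
  tau = 0.166667: gamma = (-0.291667, 0.250000), gamma' = (-1.000000, 0.000000); Gamma_ppp = 0.000000, Gamma_ppq = 0.000000, Gamma_pqq = 0.000000, Gamma_qpp = 0.000000, Gamma_qpq = 0.000000, Gamma_qqq = 0.000000
  tau = 0.333333: gamma = (-0.458333, 0.250000), gamma' = (-1.000000, 0.000000); Gamma_ppp = 0.000000, Gamma_ppq = 0.000000, Gamma_pqq = 0.000000, Gamma_qpp = 0.000000, Gamma_qpq = 0.000000, Gamma_qqq = 0.000000
  tau = 0.500000: gamma = (-0.625000, 0.250000), gamma' = (-1.000000, 0.000000); Gamma_ppp = 0.000000, Gamma_ppq = 0.000000, Gamma_pqq = 0.000000, Gamma_qpp = 0.000000, Gamma_qpq = 0.000000, Gamma_qqq = 0.000000
  tau = 0.666667: gamma = (-0.791667, 0.250000), gamma' = (-1.000000, 0.000000); Gamma_ppp = 0.000000, Gamma_ppq = 0.000000, Gamma_pqq = 0.000000, Gamma_qpp = 0.000000, Gamma_qpq = 0.000000, Gamma_qqq = 0.000000
  tau = 0.833333: gamma = (-0.958333, 0.250000), gamma' = (-1.000000, 0.000000); Gamma_ppp = 0.000000, Gamma_ppq = 0.000000, Gamma_pqq = 0.000000, Gamma_qpp = 0.000000, Gamma_qpq = 0.000000, Gamma_qqq = 0.000000
  tau = 1.000000: gamma = (-1.125000, 0.250000), gamma' = (-1.000000, 0.000000); Gamma_ppp = 0.000000, Gamma_ppq = 0.000000, Gamma_pqq = 0.000000, Gamma_qpp = 0.000000, Gamma_qpq = 0.000000, Gamma_qqq = 0.000000
step 0: V^p = -1.5000, V^q = -2.0000
step 1: k1 = (0.000000, 0.000000), k2 = (0.000000, 0.000000), k3 = (0.000000, 0.000000), k4 = (0.000000, 0.000000); V <- V + (h/6)(k1 + 2k2 + 2k3 + k4): V^p = -1.5000, V^q = -2.0000
step 2: k1 = (0.000000, 0.000000), k2 = (0.000000, 0.000000), k3 = (0.000000, 0.000000), k4 = (0.000000, 0.000000); V <- V + (h/6)(k1 + 2k2 + 2k3 + k4): V^p = -1.5000, V^q = -2.0000
step 3: k1 = (0.000000, 0.000000), k2 = (0.000000, 0.000000), k3 = (0.000000, 0.000000), k4 = (0.000000, 0.000000); V <- V + (h/6)(k1 + 2k2 + 2k3 + k4): V^p = -1.5000, V^q = -2.0000


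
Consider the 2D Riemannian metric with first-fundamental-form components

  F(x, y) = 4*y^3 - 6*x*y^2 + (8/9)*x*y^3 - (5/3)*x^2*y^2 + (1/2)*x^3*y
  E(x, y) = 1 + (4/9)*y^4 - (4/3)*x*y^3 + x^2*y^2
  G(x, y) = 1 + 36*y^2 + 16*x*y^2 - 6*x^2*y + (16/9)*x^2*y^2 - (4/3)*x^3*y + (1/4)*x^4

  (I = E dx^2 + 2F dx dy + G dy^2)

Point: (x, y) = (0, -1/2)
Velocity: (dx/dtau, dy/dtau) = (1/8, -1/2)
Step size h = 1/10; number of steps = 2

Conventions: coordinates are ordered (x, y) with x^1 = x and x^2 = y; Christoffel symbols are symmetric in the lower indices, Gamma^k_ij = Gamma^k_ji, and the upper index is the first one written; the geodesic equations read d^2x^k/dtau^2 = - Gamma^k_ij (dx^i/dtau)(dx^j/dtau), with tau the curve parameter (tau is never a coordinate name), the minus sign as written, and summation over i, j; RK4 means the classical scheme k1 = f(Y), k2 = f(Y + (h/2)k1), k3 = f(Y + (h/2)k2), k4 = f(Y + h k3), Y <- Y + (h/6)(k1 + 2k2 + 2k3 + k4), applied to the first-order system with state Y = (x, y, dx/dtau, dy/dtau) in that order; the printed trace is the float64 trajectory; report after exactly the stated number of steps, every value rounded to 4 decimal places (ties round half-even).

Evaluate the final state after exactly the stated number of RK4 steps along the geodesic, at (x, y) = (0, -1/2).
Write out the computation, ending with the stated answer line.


f(Y) = (dx/dtau, dy/dtau, -Gamma^x_ij Y'^i Y'^j, -Gamma^y_ij Y'^i Y'^j) with the Gammas evaluated at the stage position; h = 0.100000; intermediate values shown to 6 dp
step 0: x = 0.0000, y = -0.5000, dx/dtau = 0.1250, dy/dtau = -0.5000
step 1:
  k1: at (x, y) = (0.000000, -0.500000), (dx/dtau, dy/dtau) = (0.125000, -0.500000); Gamma_xxx = 0.008310, Gamma_xxy = -0.011080, Gamma_xyy = 0.099723, Gamma_yxx = -0.149584, Gamma_yxy = 0.199446, Gamma_yyy = -1.795014; k1 = (0.125000, -0.500000, -0.026446, 0.476021)
  k2: at (x, y) = (0.006250, -0.525000), (dx/dtau, dy/dtau) = (0.123678, -0.476199); Gamma_xxx = 0.008939, Gamma_xxy = -0.012024, Gamma_xyy = 0.102297, Gamma_yxx = -0.150754, Gamma_yxy = 0.202800, Gamma_yyy = -1.725292; k2 = (0.123678, -0.476199, -0.024750, 0.417430)
  k3: at (x, y) = (0.006184, -0.523810), (dx/dtau, dy/dtau) = (0.123762, -0.479128); Gamma_xxx = 0.008914, Gamma_xxy = -0.011990, Gamma_xyy = 0.102242, Gamma_yxx = -0.150695, Gamma_yxy = 0.202706, Gamma_yyy = -1.728518; k3 = (0.123762, -0.479128, -0.025030, 0.423154)
  k4: at (x, y) = (0.012376, -0.547913), (dx/dtau, dy/dtau) = (0.122497, -0.457685); Gamma_xxx = 0.009519, Gamma_xxy = -0.012907, Gamma_xyy = 0.104525, Gamma_yxx = -0.151653, Gamma_yxy = 0.205630, Gamma_yyy = -1.665271; k4 = (0.122497, -0.457685, -0.023486, 0.374166)
  Y <- Y + (h/6)(k1 + 2k2 + 2k3 + k4): x = 0.0124, y = -0.5478, dx/dtau = 0.1225, dy/dtau = -0.4578
step 2:
  k1: at (x, y) = (0.012373, -0.547806), (dx/dtau, dy/dtau) = (0.122508, -0.457811); Gamma_xxx = 0.009517, Gamma_xxy = -0.012904, Gamma_xyy = 0.104522, Gamma_yxx = -0.151649, Gamma_yxy = 0.205624, Gamma_yyy = -1.665544; k1 = (0.122508, -0.457811, -0.023497, 0.374424)
  k2: at (x, y) = (0.018498, -0.570696), (dx/dtau, dy/dtau) = (0.121334, -0.439090); Gamma_xxx = 0.010093, Gamma_xxy = -0.013784, Gamma_xyy = 0.106546, Gamma_yxx = -0.152416, Gamma_yxy = 0.208162, Gamma_yyy = -1.609009; k2 = (0.121334, -0.439090, -0.022159, 0.334640)
  k3: at (x, y) = (0.018440, -0.569760), (dx/dtau, dy/dtau) = (0.121401, -0.441079); Gamma_xxx = 0.010073, Gamma_xxy = -0.013757, Gamma_xyy = 0.106514, Gamma_yxx = -0.152381, Gamma_yxy = 0.208106, Gamma_yyy = -1.611260; k3 = (0.121401, -0.441079, -0.022344, 0.338004)
  k4: at (x, y) = (0.024513, -0.591914), (dx/dtau, dy/dtau) = (0.120274, -0.424010); Gamma_xxx = 0.010630, Gamma_xxy = -0.014613, Gamma_xyy = 0.108336, Gamma_yxx = -0.153013, Gamma_yxy = 0.210354, Gamma_yyy = -1.559484; k4 = (0.120274, -0.424010, -0.021121, 0.304040)
  Y <- Y + (h/6)(k1 + 2k2 + 2k3 + k4): x = 0.0245, y = -0.5918, dx/dtau = 0.1203, dy/dtau = -0.4241

Answer: x = 0.0245, y = -0.5918, dx/dtau = 0.1203, dy/dtau = -0.4241


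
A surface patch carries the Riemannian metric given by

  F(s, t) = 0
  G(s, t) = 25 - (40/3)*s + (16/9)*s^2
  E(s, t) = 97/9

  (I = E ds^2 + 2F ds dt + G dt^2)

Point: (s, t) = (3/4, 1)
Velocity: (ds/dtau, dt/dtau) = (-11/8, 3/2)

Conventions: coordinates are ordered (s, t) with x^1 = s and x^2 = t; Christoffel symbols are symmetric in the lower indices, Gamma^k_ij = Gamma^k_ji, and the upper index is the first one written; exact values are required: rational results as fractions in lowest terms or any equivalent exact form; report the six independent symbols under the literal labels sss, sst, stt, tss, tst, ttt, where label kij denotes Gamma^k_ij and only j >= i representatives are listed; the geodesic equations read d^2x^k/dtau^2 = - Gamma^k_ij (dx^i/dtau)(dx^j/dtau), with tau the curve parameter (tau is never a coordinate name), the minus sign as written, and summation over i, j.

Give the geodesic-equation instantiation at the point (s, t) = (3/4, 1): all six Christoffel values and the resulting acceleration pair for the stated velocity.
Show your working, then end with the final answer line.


E = 97/9, F = 0, G = 16 at the point
E_s = 0, E_t = 0, F_s = 0, F_t = 0, G_s = -32/3, G_t = 0
EG - F^2 = 1552/9;  g^inv = (9/1552) * [[16, 0], [0, 97/9]]
first-kind symbols [ij,l] = (1/2)(d_i g_jl + d_j g_il - d_l g_ij): [ss,s] = E_s/2 = 0, [ss,t] = F_s - E_t/2 = 0, [st,s] = E_t/2 = 0, [st,t] = G_s/2 = -16/3, [tt,s] = F_t - G_s/2 = 16/3, [tt,t] = G_t/2 = 0
Gamma^s_ij = (G*[ij,s] - F*[ij,t])/(EG - F^2), Gamma^t_ij = (E*[ij,t] - F*[ij,s])/(EG - F^2)
Gamma_sss = 0, Gamma_sst = 0, Gamma_stt = 48/97, Gamma_tss = 0, Gamma_tst = -1/3, Gamma_ttt = 0
d^2s/dtau^2 = -(Gamma_sss*(-11/8)^2 + 2*Gamma_sst*(-11/8)*(3/2) + Gamma_stt*(3/2)^2) = -108/97
d^2t/dtau^2 = -(Gamma_tss*(-11/8)^2 + 2*Gamma_tst*(-11/8)*(3/2) + Gamma_ttt*(3/2)^2) = -11/8

Answer: Gamma_sss = 0, Gamma_sst = 0, Gamma_stt = 48/97, Gamma_tss = 0, Gamma_tst = -1/3, Gamma_ttt = 0; accelerations (d^2s/dtau^2, d^2t/dtau^2) = (-108/97, -11/8)


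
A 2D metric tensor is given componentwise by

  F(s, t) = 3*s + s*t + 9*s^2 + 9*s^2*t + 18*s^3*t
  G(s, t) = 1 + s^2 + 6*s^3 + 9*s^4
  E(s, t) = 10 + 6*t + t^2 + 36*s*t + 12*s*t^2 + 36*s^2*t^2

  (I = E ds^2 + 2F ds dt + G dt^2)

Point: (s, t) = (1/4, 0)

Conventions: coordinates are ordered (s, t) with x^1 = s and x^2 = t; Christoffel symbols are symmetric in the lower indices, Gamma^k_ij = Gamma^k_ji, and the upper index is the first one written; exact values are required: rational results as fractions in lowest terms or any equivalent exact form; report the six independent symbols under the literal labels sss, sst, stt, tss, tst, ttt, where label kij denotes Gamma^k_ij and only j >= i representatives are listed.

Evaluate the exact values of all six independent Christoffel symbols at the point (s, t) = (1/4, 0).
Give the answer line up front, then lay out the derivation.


Answer: Gamma_sss = 0, Gamma_sst = 1920/2609, Gamma_stt = 0, Gamma_tss = 0, Gamma_tst = 280/2609, Gamma_ttt = 0

E = 10, F = 21/16, G = 305/256 at the point
E_s = 0, E_t = 15, F_s = 15/2, F_t = 35/32, G_s = 35/16, G_t = 0
EG - F^2 = 2609/256;  g^inv = (256/2609) * [[305/256, -21/16], [-21/16, 10]]
first-kind symbols [ij,l] = (1/2)(d_i g_jl + d_j g_il - d_l g_ij): [ss,s] = E_s/2 = 0, [ss,t] = F_s - E_t/2 = 0, [st,s] = E_t/2 = 15/2, [st,t] = G_s/2 = 35/32, [tt,s] = F_t - G_s/2 = 0, [tt,t] = G_t/2 = 0
Gamma^s_ij = (G*[ij,s] - F*[ij,t])/(EG - F^2), Gamma^t_ij = (E*[ij,t] - F*[ij,s])/(EG - F^2)


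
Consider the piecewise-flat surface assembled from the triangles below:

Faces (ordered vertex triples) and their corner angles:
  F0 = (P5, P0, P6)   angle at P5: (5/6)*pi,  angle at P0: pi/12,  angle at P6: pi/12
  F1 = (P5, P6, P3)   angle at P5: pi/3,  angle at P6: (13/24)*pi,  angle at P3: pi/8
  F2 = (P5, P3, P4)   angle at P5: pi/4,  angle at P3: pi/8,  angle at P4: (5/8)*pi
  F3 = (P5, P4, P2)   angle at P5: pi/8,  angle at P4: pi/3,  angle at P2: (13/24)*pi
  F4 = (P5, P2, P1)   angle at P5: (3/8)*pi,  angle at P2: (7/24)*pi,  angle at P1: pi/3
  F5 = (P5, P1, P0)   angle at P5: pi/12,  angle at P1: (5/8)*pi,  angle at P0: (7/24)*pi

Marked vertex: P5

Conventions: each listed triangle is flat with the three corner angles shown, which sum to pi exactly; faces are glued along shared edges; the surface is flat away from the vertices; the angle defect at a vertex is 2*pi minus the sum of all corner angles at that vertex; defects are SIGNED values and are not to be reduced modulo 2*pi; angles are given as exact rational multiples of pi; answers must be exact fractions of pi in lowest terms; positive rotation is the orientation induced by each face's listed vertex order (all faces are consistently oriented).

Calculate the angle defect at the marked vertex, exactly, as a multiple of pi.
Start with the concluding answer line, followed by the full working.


Answer: defect(P5) = 0

Sum of corner angles at P5: 2*pi
defect = 2*pi - 2*pi


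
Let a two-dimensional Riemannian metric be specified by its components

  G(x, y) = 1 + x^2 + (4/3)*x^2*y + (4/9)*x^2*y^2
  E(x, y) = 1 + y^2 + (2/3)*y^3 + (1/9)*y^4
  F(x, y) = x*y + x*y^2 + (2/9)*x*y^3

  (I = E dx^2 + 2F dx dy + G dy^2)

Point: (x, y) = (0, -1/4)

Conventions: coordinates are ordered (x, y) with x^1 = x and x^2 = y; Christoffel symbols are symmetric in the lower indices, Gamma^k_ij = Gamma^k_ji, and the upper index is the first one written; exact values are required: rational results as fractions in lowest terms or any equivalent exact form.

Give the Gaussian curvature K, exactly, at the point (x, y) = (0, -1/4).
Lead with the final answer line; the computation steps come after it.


Answer: K = -147456/235225

E = 2425/2304, F = 0, G = 1, EG - F^2 = 2425/2304 at the point
E_x = 0, E_y = -55/144, F_x = -55/288, F_y = 0, G_x = 0, G_y = 0
E_yy = 13/12, F_xy = 13/24, G_xx = 25/18
The intrinsic route: Brioschi's K = (det M1 - det M2)/(EG - F^2)^2.
M1 = [[-E_yy/2 + F_xy - G_xx/2, E_x/2, F_x - E_y/2], [F_y - G_x/2, E, F], [G_y/2, F, G]] = [[-25/36, 0, 0], [0, 2425/2304, 0], [0, 0, 1]]; det M1 = -60625/82944
M2 = [[0, E_y/2, G_x/2], [E_y/2, E, F], [G_x/2, F, G]] = [[0, -55/288, 0], [-55/288, 2425/2304, 0], [0, 0, 1]]; det M2 = -3025/82944
det M1 - det M2 = -25/36; K = -25/36 / (2425/2304)^2 = -147456/235225


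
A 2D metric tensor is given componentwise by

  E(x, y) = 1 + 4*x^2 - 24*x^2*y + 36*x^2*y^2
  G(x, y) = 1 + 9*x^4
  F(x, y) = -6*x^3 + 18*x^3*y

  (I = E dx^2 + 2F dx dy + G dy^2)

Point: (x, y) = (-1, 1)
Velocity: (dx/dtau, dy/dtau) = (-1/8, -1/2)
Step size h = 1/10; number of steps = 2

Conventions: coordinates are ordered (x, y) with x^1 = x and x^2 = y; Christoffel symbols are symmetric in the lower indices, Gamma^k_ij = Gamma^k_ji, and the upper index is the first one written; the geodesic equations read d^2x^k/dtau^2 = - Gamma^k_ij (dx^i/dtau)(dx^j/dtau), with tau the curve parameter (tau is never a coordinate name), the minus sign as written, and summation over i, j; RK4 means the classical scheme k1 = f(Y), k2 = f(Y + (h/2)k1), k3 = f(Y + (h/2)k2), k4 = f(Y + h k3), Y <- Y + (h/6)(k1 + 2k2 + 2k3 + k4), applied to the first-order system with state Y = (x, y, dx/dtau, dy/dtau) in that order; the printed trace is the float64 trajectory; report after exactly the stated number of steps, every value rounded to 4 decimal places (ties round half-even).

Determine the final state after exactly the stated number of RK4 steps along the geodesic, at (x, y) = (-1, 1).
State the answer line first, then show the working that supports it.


Answer: x = -1.0272, y = 0.9018, dx/dtau = -0.1477, dy/dtau = -0.4813

f(Y) = (dx/dtau, dy/dtau, -Gamma^x_ij Y'^i Y'^j, -Gamma^y_ij Y'^i Y'^j) with the Gammas evaluated at the stage position; h = 0.100000; intermediate values shown to 6 dp
step 0: x = -1.0000, y = 1.0000, dx/dtau = -0.1250, dy/dtau = -0.5000
step 1:
  k1: at (x, y) = (-1.000000, 1.000000), (dx/dtau, dy/dtau) = (-0.125000, -0.500000); Gamma_xxx = -0.615385, Gamma_xxy = 0.923077, Gamma_xyy = 0.000000, Gamma_yxx = 0.461538, Gamma_yxy = -0.692308, Gamma_yyy = 0.000000; k1 = (-0.125000, -0.500000, -0.105769, 0.079327)
  k2: at (x, y) = (-1.006250, 0.975000), (dx/dtau, dy/dtau) = (-0.130288, -0.496034); Gamma_xxx = -0.591039, Gamma_xxy = 0.926856, Gamma_xyy = 0.000000, Gamma_yxx = 0.463428, Gamma_yxy = -0.726739, Gamma_yyy = 0.000000; k2 = (-0.130288, -0.496034, -0.109768, 0.086068)
  k3: at (x, y) = (-1.006514, 0.975198), (dx/dtau, dy/dtau) = (-0.130488, -0.495697); Gamma_xxx = -0.590930, Gamma_xxy = 0.926643, Gamma_xyy = 0.000000, Gamma_yxx = 0.463321, Gamma_yxy = -0.726539, Gamma_yyy = 0.000000; k3 = (-0.130488, -0.495697, -0.109814, 0.086100)
  k4: at (x, y) = (-1.013049, 0.950430), (dx/dtau, dy/dtau) = (-0.135981, -0.491390); Gamma_xxx = -0.565743, Gamma_xxy = 0.928744, Gamma_xyy = 0.000000, Gamma_yxx = 0.464372, Gamma_yxy = -0.762330, Gamma_yyy = 0.000000; k4 = (-0.135981, -0.491390, -0.113656, 0.093291)
  Y <- Y + (h/6)(k1 + 2k2 + 2k3 + k4): x = -1.0130, y = 0.9504, dx/dtau = -0.1360, dy/dtau = -0.4914
step 2:
  k1: at (x, y) = (-1.013042, 0.950419), (dx/dtau, dy/dtau) = (-0.135976, -0.491384); Gamma_xxx = -0.565740, Gamma_xxy = 0.928751, Gamma_xyy = 0.000000, Gamma_yxx = 0.464375, Gamma_yxy = -0.762344, Gamma_yyy = 0.000000; k1 = (-0.135976, -0.491384, -0.113652, 0.093289)
  k2: at (x, y) = (-1.019841, 0.925850), (dx/dtau, dy/dtau) = (-0.141659, -0.486720); Gamma_xxx = -0.539737, Gamma_xxy = 0.928997, Gamma_xyy = 0.000000, Gamma_yxx = 0.464499, Gamma_yxy = -0.799496, Gamma_yyy = 0.000000; k2 = (-0.141659, -0.486720, -0.117274, 0.100926)
  k3: at (x, y) = (-1.020125, 0.926083), (dx/dtau, dy/dtau) = (-0.141840, -0.486338); Gamma_xxx = -0.539668, Gamma_xxy = 0.928771, Gamma_xyy = 0.000000, Gamma_yxx = 0.464386, Gamma_yxy = -0.799210, Gamma_yyy = 0.000000; k3 = (-0.141840, -0.486338, -0.117280, 0.100920)
  k4: at (x, y) = (-1.027226, 0.901785), (dx/dtau, dy/dtau) = (-0.147704, -0.481292); Gamma_xxx = -0.512951, Gamma_xxy = 0.926933, Gamma_xyy = 0.000000, Gamma_yxx = 0.463467, Gamma_yxy = -0.837512, Gamma_yyy = 0.000000; k4 = (-0.147704, -0.481292, -0.120599, 0.108964)
  Y <- Y + (h/6)(k1 + 2k2 + 2k3 + k4): x = -1.0272, y = 0.9018, dx/dtau = -0.1477, dy/dtau = -0.4813


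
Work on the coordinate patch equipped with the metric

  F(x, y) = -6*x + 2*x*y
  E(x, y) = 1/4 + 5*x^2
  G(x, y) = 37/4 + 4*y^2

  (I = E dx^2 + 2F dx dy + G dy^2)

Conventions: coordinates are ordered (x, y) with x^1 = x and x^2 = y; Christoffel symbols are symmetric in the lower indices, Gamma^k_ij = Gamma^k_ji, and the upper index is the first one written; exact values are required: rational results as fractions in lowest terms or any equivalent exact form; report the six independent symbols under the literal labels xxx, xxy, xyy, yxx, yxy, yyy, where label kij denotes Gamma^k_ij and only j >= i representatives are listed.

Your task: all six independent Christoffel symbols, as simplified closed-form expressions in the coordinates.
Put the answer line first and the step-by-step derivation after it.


Answer: Gamma_xxx = (256*x*y^2 + 384*x*y + 164*x)/(256*x^2*y^2 + 384*x^2*y + 164*x^2 + 16*y^2 + 37), Gamma_xxy = 0, Gamma_xyy = (384*x*y + 296*x)/(256*x^2*y^2 + 384*x^2*y + 164*x^2 + 16*y^2 + 37), Gamma_yxx = (8*y - 24)/(256*x^2*y^2 + 384*x^2*y + 164*x^2 + 16*y^2 + 37), Gamma_yxy = 0, Gamma_yyy = (256*x^2*y + 192*x^2 + 16*y)/(256*x^2*y^2 + 384*x^2*y + 164*x^2 + 16*y^2 + 37)

E = 1/4 + 5*x^2; F = -6*x + 2*x*y; G = 37/4 + 4*y^2
Gamma^k_ij = (1/2) g^{kl} (d_i g_jl + d_j g_il - d_l g_ij), with g^inv = (1/(EG-F^2)) [[G, -F], [-F, E]]
first partials: E_x = 10*x, E_y = 0, F_x = -6 + 2*y, F_y = 2*x, G_x = 0, G_y = 8*y
D = EG - F^2 = 37/16 + y^2 + (41/4)*x^2 + 24*x^2*y + 16*x^2*y^2
expanded: Gamma^x_xx = (G E_x - 2F F_x + F E_y)/(2D), Gamma^x_xy = (G E_y - F G_x)/(2D), Gamma^x_yy = (2G F_y - G G_x - F G_y)/(2D), Gamma^y_xx = (2E F_x - E E_y - F E_x)/(2D), Gamma^y_xy = (E G_x - F E_y)/(2D), Gamma^y_yy = (E G_y - 2F F_y + F G_x)/(2D); substitute and cancel common factors


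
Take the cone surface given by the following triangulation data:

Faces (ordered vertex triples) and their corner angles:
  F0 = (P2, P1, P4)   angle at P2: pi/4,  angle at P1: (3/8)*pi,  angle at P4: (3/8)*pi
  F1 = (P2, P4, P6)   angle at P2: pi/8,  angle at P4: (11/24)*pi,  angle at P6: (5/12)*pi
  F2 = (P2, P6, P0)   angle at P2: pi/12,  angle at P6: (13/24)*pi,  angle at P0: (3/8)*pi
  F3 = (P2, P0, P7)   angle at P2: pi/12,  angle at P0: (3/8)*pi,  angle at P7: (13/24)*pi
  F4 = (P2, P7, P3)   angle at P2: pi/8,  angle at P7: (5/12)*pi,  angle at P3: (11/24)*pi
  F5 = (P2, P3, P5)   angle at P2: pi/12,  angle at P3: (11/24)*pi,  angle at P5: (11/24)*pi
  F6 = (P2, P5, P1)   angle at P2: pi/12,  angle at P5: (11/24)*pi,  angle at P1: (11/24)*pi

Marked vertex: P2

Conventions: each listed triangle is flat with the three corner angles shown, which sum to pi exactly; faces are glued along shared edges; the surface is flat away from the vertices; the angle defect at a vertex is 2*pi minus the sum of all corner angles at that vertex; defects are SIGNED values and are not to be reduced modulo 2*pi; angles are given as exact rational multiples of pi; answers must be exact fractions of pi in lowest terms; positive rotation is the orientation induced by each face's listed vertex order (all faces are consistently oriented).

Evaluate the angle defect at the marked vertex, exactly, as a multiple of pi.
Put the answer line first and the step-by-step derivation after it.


Answer: defect(P2) = (7/6)*pi

Sum of corner angles at P2: (5/6)*pi
defect = 2*pi - (5/6)*pi


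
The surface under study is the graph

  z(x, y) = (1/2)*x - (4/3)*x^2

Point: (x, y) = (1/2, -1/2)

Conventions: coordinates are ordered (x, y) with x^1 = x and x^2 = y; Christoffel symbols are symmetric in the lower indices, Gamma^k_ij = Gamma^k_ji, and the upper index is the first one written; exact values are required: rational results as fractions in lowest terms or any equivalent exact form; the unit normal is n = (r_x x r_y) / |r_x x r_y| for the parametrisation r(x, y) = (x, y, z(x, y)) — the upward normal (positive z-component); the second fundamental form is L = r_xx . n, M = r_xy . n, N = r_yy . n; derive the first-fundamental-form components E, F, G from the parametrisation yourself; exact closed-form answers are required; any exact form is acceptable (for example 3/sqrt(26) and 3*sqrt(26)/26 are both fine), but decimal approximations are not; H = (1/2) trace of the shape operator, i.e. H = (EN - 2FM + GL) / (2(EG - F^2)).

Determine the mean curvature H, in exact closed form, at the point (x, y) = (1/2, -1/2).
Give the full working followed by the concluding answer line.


z_x = -5/6, z_y = 0, z_xx = -8/3, z_xy = 0, z_yy = 0
E = 61/36, F = 0, G = 1; answer radicand W^2 = 61/36
unnormalised second-form numerators: l = -8/3, m = 0, n = 0; L = l/sqrt(61/36), and similarly M = m/sqrt(W^2), N = n/sqrt(W^2)
H = (E*n - 2*F*m + G*l) / (2*(EG - F^2)*sqrt(W^2)); E*n - 2*F*m + G*l = -8/3, EG - F^2 = 61/36, so H = (-48/61)/sqrt(61/36)

Answer: H = -288*sqrt(61)/3721


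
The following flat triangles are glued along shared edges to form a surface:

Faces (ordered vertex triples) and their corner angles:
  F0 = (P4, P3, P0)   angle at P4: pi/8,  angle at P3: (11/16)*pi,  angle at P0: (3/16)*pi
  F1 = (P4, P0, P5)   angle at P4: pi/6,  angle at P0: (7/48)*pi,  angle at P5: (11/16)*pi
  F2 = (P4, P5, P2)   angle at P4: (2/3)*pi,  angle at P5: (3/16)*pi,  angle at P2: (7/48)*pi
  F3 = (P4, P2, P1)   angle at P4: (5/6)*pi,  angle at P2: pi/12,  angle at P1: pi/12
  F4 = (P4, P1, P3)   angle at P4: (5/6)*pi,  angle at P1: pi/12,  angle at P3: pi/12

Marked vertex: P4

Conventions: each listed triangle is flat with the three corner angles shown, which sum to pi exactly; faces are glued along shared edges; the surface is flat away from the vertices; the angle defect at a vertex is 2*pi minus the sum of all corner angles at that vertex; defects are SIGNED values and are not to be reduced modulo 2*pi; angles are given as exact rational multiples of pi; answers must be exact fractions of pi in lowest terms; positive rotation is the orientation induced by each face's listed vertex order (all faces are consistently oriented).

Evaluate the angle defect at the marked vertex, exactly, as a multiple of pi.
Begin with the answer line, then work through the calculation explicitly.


Answer: defect(P4) = (-5/8)*pi

Sum of corner angles at P4: (21/8)*pi
defect = 2*pi - (21/8)*pi


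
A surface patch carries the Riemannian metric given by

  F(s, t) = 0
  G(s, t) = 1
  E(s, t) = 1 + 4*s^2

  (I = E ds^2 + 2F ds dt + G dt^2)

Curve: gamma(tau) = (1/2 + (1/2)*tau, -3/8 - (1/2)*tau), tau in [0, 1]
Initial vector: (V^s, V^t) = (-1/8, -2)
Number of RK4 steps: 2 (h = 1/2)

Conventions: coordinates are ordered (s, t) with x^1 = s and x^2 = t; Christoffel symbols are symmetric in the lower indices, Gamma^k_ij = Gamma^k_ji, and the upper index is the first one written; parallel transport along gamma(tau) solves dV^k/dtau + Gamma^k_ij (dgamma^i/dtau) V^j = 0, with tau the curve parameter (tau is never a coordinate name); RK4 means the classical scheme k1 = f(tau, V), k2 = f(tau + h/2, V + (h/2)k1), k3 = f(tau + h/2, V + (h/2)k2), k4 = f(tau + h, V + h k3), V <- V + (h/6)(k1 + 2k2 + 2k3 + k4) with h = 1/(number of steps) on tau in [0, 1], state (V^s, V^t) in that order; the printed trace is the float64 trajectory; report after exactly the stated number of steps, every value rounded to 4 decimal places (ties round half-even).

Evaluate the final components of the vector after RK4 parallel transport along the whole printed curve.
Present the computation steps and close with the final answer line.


gamma'(tau) = (1/2, -1/2); f(tau, V)^k = -Gamma^k_ij(gamma(tau)) gamma'^i(tau) V^j; h = 1/2; intermediate values shown to 6 dp
curve data and Christoffel symbols at the stage parameters:
  tau = 0.000000: gamma = (0.500000, -0.375000), gamma' = (0.500000, -0.500000); Gamma_sss = 1.000000, Gamma_sst = 0.000000, Gamma_stt = 0.000000, Gamma_tss = 0.000000, Gamma_tst = 0.000000, Gamma_ttt = 0.000000
  tau = 0.250000: gamma = (0.625000, -0.500000), gamma' = (0.500000, -0.500000); Gamma_sss = 0.975610, Gamma_sst = 0.000000, Gamma_stt = 0.000000, Gamma_tss = 0.000000, Gamma_tst = 0.000000, Gamma_ttt = 0.000000
  tau = 0.500000: gamma = (0.750000, -0.625000), gamma' = (0.500000, -0.500000); Gamma_sss = 0.923077, Gamma_sst = 0.000000, Gamma_stt = 0.000000, Gamma_tss = 0.000000, Gamma_tst = 0.000000, Gamma_ttt = 0.000000
  tau = 0.750000: gamma = (0.875000, -0.750000), gamma' = (0.500000, -0.500000); Gamma_sss = 0.861538, Gamma_sst = 0.000000, Gamma_stt = 0.000000, Gamma_tss = 0.000000, Gamma_tst = 0.000000, Gamma_ttt = 0.000000
  tau = 1.000000: gamma = (1.000000, -0.875000), gamma' = (0.500000, -0.500000); Gamma_sss = 0.800000, Gamma_sst = 0.000000, Gamma_stt = 0.000000, Gamma_tss = 0.000000, Gamma_tst = 0.000000, Gamma_ttt = 0.000000
step 0: V^s = -0.1250, V^t = -2.0000
step 1: k1 = (0.062500, 0.000000), k2 = (0.053354, 0.000000), k3 = (0.054469, 0.000000), k4 = (0.045123, 0.000000); V <- V + (h/6)(k1 + 2k2 + 2k3 + k4): V^s = -0.0981, V^t = -2.0000
step 2: k1 = (0.045259, 0.000000), k2 = (0.037368, 0.000000), k3 = (0.038217, 0.000000), k4 = (0.031581, 0.000000); V <- V + (h/6)(k1 + 2k2 + 2k3 + k4): V^s = -0.0791, V^t = -2.0000

Answer: V^s = -0.0791, V^t = -2.0000


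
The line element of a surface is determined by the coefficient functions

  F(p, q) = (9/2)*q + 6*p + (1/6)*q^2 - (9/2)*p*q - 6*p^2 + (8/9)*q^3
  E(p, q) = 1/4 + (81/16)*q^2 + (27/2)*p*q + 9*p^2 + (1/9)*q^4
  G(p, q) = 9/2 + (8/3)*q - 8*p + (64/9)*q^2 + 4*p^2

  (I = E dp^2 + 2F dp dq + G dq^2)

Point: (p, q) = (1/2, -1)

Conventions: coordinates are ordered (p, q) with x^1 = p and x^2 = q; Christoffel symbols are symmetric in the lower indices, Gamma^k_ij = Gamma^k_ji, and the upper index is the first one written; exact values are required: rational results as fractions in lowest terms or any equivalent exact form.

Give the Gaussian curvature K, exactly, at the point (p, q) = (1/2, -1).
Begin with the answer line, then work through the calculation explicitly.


Answer: K = 838624/305283

E = 133/144, F = -53/36, G = 107/18, EG - F^2 = 319/96 at the point
E_p = -9/2, E_q = -275/72, F_p = 9/2, F_q = 55/12, G_p = -4, G_q = -104/9
E_qq = 275/24, F_pq = -9/2, G_pp = 8
Apply the Brioschi formula K = (det M1 - det M2)/(EG - F^2)^2 over the derivative matrices of E, F, G.
M1 = [[-E_qq/2 + F_pq - G_pp/2, E_p/2, F_p - E_q/2], [F_q - G_p/2, E, F], [G_q/2, F, G]] = [[-683/48, -9/4, 923/144], [79/12, 133/144, -53/36], [-52/9, -53/36, 107/18]]; det M1 = -2346995/373248
M2 = [[0, E_q/2, G_p/2], [E_q/2, E, F], [G_p/2, F, G]] = [[0, -275/144, -2], [-275/144, 133/144, -53/36], [-2, -53/36, 107/18]]; det M2 = -13668419/373248
det M1 - det M2 = 26207/864; K = 26207/864 / (319/96)^2 = 838624/305283


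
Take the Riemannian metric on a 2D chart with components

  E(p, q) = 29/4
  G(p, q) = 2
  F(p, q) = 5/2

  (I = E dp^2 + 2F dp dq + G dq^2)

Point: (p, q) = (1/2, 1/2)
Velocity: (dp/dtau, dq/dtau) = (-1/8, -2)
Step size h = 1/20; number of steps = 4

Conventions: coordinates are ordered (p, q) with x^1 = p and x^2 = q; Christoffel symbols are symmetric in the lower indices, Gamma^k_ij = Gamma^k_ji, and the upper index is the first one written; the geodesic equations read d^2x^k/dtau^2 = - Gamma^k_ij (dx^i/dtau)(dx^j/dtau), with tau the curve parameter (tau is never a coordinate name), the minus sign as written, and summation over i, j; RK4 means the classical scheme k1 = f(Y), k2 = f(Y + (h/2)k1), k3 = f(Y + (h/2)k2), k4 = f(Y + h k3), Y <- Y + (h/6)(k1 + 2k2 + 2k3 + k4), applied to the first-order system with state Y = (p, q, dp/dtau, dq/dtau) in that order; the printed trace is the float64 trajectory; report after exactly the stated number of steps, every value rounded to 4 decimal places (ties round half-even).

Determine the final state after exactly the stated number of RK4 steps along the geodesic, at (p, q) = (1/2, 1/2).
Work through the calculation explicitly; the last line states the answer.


f(Y) = (dp/dtau, dq/dtau, -Gamma^p_ij Y'^i Y'^j, -Gamma^q_ij Y'^i Y'^j) with the Gammas evaluated at the stage position; h = 0.050000; intermediate values shown to 6 dp
step 0: p = 0.5000, q = 0.5000, dp/dtau = -0.1250, dq/dtau = -2.0000
step 1:
  k1: at (p, q) = (0.500000, 0.500000), (dp/dtau, dq/dtau) = (-0.125000, -2.000000); Gamma_ppp = 0.000000, Gamma_ppq = 0.000000, Gamma_pqq = 0.000000, Gamma_qpp = 0.000000, Gamma_qpq = 0.000000, Gamma_qqq = 0.000000; k1 = (-0.125000, -2.000000, 0.000000, 0.000000)
  k2: at (p, q) = (0.496875, 0.450000), (dp/dtau, dq/dtau) = (-0.125000, -2.000000); Gamma_ppp = 0.000000, Gamma_ppq = 0.000000, Gamma_pqq = 0.000000, Gamma_qpp = 0.000000, Gamma_qpq = 0.000000, Gamma_qqq = 0.000000; k2 = (-0.125000, -2.000000, 0.000000, 0.000000)
  k3: at (p, q) = (0.496875, 0.450000), (dp/dtau, dq/dtau) = (-0.125000, -2.000000); Gamma_ppp = 0.000000, Gamma_ppq = 0.000000, Gamma_pqq = 0.000000, Gamma_qpp = 0.000000, Gamma_qpq = 0.000000, Gamma_qqq = 0.000000; k3 = (-0.125000, -2.000000, 0.000000, 0.000000)
  k4: at (p, q) = (0.493750, 0.400000), (dp/dtau, dq/dtau) = (-0.125000, -2.000000); Gamma_ppp = 0.000000, Gamma_ppq = 0.000000, Gamma_pqq = 0.000000, Gamma_qpp = 0.000000, Gamma_qpq = 0.000000, Gamma_qqq = 0.000000; k4 = (-0.125000, -2.000000, 0.000000, 0.000000)
  Y <- Y + (h/6)(k1 + 2k2 + 2k3 + k4): p = 0.4938, q = 0.4000, dp/dtau = -0.1250, dq/dtau = -2.0000
step 2:
  k1: at (p, q) = (0.493750, 0.400000), (dp/dtau, dq/dtau) = (-0.125000, -2.000000); Gamma_ppp = 0.000000, Gamma_ppq = 0.000000, Gamma_pqq = 0.000000, Gamma_qpp = 0.000000, Gamma_qpq = 0.000000, Gamma_qqq = 0.000000; k1 = (-0.125000, -2.000000, 0.000000, 0.000000)
  k2: at (p, q) = (0.490625, 0.350000), (dp/dtau, dq/dtau) = (-0.125000, -2.000000); Gamma_ppp = 0.000000, Gamma_ppq = 0.000000, Gamma_pqq = 0.000000, Gamma_qpp = 0.000000, Gamma_qpq = 0.000000, Gamma_qqq = 0.000000; k2 = (-0.125000, -2.000000, 0.000000, 0.000000)
  k3: at (p, q) = (0.490625, 0.350000), (dp/dtau, dq/dtau) = (-0.125000, -2.000000); Gamma_ppp = 0.000000, Gamma_ppq = 0.000000, Gamma_pqq = 0.000000, Gamma_qpp = 0.000000, Gamma_qpq = 0.000000, Gamma_qqq = 0.000000; k3 = (-0.125000, -2.000000, 0.000000, 0.000000)
  k4: at (p, q) = (0.487500, 0.300000), (dp/dtau, dq/dtau) = (-0.125000, -2.000000); Gamma_ppp = 0.000000, Gamma_ppq = 0.000000, Gamma_pqq = 0.000000, Gamma_qpp = 0.000000, Gamma_qpq = 0.000000, Gamma_qqq = 0.000000; k4 = (-0.125000, -2.000000, 0.000000, 0.000000)
  Y <- Y + (h/6)(k1 + 2k2 + 2k3 + k4): p = 0.4875, q = 0.3000, dp/dtau = -0.1250, dq/dtau = -2.0000
step 3:
  k1: at (p, q) = (0.487500, 0.300000), (dp/dtau, dq/dtau) = (-0.125000, -2.000000); Gamma_ppp = 0.000000, Gamma_ppq = 0.000000, Gamma_pqq = 0.000000, Gamma_qpp = 0.000000, Gamma_qpq = 0.000000, Gamma_qqq = 0.000000; k1 = (-0.125000, -2.000000, 0.000000, 0.000000)
  k2: at (p, q) = (0.484375, 0.250000), (dp/dtau, dq/dtau) = (-0.125000, -2.000000); Gamma_ppp = 0.000000, Gamma_ppq = 0.000000, Gamma_pqq = 0.000000, Gamma_qpp = 0.000000, Gamma_qpq = 0.000000, Gamma_qqq = 0.000000; k2 = (-0.125000, -2.000000, 0.000000, 0.000000)
  k3: at (p, q) = (0.484375, 0.250000), (dp/dtau, dq/dtau) = (-0.125000, -2.000000); Gamma_ppp = 0.000000, Gamma_ppq = 0.000000, Gamma_pqq = 0.000000, Gamma_qpp = 0.000000, Gamma_qpq = 0.000000, Gamma_qqq = 0.000000; k3 = (-0.125000, -2.000000, 0.000000, 0.000000)
  k4: at (p, q) = (0.481250, 0.200000), (dp/dtau, dq/dtau) = (-0.125000, -2.000000); Gamma_ppp = 0.000000, Gamma_ppq = 0.000000, Gamma_pqq = 0.000000, Gamma_qpp = 0.000000, Gamma_qpq = 0.000000, Gamma_qqq = 0.000000; k4 = (-0.125000, -2.000000, 0.000000, 0.000000)
  Y <- Y + (h/6)(k1 + 2k2 + 2k3 + k4): p = 0.4813, q = 0.2000, dp/dtau = -0.1250, dq/dtau = -2.0000
step 4:
  k1: at (p, q) = (0.481250, 0.200000), (dp/dtau, dq/dtau) = (-0.125000, -2.000000); Gamma_ppp = 0.000000, Gamma_ppq = 0.000000, Gamma_pqq = 0.000000, Gamma_qpp = 0.000000, Gamma_qpq = 0.000000, Gamma_qqq = 0.000000; k1 = (-0.125000, -2.000000, 0.000000, 0.000000)
  k2: at (p, q) = (0.478125, 0.150000), (dp/dtau, dq/dtau) = (-0.125000, -2.000000); Gamma_ppp = 0.000000, Gamma_ppq = 0.000000, Gamma_pqq = 0.000000, Gamma_qpp = 0.000000, Gamma_qpq = 0.000000, Gamma_qqq = 0.000000; k2 = (-0.125000, -2.000000, 0.000000, 0.000000)
  k3: at (p, q) = (0.478125, 0.150000), (dp/dtau, dq/dtau) = (-0.125000, -2.000000); Gamma_ppp = 0.000000, Gamma_ppq = 0.000000, Gamma_pqq = 0.000000, Gamma_qpp = 0.000000, Gamma_qpq = 0.000000, Gamma_qqq = 0.000000; k3 = (-0.125000, -2.000000, 0.000000, 0.000000)
  k4: at (p, q) = (0.475000, 0.100000), (dp/dtau, dq/dtau) = (-0.125000, -2.000000); Gamma_ppp = 0.000000, Gamma_ppq = 0.000000, Gamma_pqq = 0.000000, Gamma_qpp = 0.000000, Gamma_qpq = 0.000000, Gamma_qqq = 0.000000; k4 = (-0.125000, -2.000000, 0.000000, 0.000000)
  Y <- Y + (h/6)(k1 + 2k2 + 2k3 + k4): p = 0.4750, q = 0.1000, dp/dtau = -0.1250, dq/dtau = -2.0000

Answer: p = 0.4750, q = 0.1000, dp/dtau = -0.1250, dq/dtau = -2.0000
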